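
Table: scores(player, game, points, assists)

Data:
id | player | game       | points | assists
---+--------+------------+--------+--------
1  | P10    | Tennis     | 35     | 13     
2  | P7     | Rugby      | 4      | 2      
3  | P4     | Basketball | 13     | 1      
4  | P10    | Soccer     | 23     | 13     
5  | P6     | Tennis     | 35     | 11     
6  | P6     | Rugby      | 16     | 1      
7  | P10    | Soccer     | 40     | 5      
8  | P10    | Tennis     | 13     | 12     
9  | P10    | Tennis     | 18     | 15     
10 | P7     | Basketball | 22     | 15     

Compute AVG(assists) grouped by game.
SELECT game, AVG(assists) as result
FROM scores
GROUP BY game

Result:
  Basketball: 8.00
  Rugby: 1.50
  Soccer: 9.00
  Tennis: 12.75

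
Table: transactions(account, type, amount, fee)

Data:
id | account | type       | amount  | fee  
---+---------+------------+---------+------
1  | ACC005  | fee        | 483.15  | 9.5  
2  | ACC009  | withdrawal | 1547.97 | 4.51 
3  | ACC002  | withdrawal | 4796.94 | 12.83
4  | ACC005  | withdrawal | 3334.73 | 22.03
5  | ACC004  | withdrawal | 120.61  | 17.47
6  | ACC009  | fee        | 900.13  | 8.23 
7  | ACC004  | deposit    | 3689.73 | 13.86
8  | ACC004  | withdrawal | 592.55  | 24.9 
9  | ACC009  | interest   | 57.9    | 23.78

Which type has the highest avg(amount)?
SELECT type, AVG(amount) as val
FROM transactions
GROUP BY type
ORDER BY val DESC
LIMIT 1

Result: deposit with avg(amount) = 3689.73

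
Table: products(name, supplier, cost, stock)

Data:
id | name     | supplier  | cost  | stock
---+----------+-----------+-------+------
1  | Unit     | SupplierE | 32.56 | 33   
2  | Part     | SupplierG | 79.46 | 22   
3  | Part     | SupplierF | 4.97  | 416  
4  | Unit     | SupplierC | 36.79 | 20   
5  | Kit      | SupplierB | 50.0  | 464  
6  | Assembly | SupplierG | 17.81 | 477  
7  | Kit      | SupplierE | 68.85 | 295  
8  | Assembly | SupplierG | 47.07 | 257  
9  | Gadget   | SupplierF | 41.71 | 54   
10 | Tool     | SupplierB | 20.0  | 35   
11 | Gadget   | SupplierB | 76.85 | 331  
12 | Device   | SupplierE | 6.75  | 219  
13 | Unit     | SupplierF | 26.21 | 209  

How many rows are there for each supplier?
SELECT supplier, COUNT(*) as count
FROM products
GROUP BY supplier

Result:
  SupplierB: 3
  SupplierC: 1
  SupplierE: 3
  SupplierF: 3
  SupplierG: 3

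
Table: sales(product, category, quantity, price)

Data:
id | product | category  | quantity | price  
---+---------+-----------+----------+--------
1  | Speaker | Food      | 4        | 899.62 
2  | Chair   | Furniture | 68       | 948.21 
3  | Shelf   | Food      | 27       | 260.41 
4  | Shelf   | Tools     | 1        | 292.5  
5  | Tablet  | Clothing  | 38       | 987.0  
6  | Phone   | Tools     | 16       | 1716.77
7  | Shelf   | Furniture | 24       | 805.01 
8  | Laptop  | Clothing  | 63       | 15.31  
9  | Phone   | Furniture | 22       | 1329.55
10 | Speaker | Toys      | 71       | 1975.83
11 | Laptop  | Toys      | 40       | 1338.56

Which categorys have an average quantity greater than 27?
SELECT category, AVG(quantity)
FROM sales
GROUP BY category
HAVING AVG(quantity) > 27

Result:
  Clothing: avg=50.50
  Furniture: avg=38.00
  Toys: avg=55.50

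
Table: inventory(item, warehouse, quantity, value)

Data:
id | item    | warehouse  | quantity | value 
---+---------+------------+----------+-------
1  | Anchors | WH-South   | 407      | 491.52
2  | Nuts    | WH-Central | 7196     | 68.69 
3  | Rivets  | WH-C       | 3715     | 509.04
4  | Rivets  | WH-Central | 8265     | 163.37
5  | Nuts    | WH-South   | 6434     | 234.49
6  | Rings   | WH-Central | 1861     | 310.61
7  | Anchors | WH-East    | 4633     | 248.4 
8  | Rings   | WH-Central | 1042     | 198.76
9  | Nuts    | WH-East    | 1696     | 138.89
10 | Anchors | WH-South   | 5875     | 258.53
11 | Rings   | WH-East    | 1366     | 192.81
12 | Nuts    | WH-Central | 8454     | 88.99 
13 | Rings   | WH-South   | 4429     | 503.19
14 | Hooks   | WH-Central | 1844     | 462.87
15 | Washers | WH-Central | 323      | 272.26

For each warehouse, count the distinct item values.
SELECT warehouse, COUNT(DISTINCT item)
FROM inventory
GROUP BY warehouse

Result:
  WH-C: 1 distinct
  WH-Central: 5 distinct
  WH-East: 3 distinct
  WH-South: 3 distinct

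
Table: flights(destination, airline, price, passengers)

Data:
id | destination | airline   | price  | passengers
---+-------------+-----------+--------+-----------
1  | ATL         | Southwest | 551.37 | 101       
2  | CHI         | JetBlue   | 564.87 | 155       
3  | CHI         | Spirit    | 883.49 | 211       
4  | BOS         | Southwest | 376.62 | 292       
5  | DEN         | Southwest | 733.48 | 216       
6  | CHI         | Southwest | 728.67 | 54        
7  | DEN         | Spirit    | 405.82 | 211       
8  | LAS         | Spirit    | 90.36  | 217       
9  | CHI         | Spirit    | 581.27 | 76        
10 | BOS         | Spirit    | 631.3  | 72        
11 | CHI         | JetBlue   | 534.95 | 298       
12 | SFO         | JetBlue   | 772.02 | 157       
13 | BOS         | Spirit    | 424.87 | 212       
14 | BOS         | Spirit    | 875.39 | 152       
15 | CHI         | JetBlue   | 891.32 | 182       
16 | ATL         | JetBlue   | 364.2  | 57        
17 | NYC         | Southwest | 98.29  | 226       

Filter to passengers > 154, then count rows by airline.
SELECT airline, COUNT(*)
FROM flights
WHERE passengers > 154
GROUP BY airline

Note: WHERE filters rows before grouping.

Result:
  JetBlue: 4
  Southwest: 3
  Spirit: 4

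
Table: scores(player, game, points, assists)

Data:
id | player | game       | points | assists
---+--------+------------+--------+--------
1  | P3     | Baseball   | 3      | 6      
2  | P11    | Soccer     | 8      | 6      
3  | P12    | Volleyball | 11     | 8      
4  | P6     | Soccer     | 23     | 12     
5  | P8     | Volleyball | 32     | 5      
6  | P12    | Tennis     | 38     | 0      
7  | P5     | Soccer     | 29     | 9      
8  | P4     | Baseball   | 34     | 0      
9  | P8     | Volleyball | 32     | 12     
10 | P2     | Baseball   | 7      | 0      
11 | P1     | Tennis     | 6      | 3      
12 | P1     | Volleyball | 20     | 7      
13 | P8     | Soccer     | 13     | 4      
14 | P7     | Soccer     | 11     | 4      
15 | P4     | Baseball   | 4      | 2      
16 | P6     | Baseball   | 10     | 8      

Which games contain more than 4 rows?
SELECT game, COUNT(*) as cnt
FROM scores
GROUP BY game
HAVING COUNT(*) > 4

Result:
  Baseball: 5
  Soccer: 5

Note: HAVING filters groups after aggregation, WHERE filters rows before.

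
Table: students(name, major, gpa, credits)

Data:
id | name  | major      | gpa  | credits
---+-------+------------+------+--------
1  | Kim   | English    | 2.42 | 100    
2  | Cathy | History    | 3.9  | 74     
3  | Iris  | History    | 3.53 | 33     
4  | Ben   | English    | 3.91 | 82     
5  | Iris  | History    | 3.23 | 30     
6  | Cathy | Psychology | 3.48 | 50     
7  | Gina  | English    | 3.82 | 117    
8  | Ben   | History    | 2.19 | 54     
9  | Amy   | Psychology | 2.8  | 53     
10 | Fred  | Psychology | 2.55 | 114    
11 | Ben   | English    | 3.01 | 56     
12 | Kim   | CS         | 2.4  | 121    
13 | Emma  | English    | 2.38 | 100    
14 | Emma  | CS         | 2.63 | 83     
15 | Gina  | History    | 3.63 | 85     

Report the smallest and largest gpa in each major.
SELECT major, MIN(gpa), MAX(gpa)
FROM students
GROUP BY major

Result:
  CS: min=2.40, max=2.63
  English: min=2.38, max=3.91
  History: min=2.19, max=3.90
  Psychology: min=2.55, max=3.48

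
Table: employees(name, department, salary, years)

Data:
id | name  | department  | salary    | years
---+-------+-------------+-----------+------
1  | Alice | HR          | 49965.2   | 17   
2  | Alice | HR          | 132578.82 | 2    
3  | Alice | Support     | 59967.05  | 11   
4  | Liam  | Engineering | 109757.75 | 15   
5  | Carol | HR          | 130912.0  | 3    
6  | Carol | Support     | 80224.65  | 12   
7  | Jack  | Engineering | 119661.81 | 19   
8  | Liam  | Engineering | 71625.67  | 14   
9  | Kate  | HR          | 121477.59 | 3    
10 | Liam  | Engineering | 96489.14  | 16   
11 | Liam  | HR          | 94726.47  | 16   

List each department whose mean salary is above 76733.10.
SELECT department, AVG(salary)
FROM employees
GROUP BY department
HAVING AVG(salary) > 76733.10

Result:
  Engineering: avg=99383.59
  HR: avg=105932.02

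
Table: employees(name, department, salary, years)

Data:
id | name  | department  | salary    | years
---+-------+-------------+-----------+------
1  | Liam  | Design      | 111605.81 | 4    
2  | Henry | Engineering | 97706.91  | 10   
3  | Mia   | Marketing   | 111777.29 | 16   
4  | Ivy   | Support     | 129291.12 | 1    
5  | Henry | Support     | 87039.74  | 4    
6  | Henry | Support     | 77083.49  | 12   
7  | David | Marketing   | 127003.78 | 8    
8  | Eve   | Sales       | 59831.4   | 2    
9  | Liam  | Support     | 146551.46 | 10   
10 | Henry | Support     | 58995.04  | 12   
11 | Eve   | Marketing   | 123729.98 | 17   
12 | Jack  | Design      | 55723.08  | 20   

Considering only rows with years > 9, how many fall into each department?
SELECT department, COUNT(*)
FROM employees
WHERE years > 9
GROUP BY department

Note: WHERE filters rows before grouping.

Result:
  Design: 1
  Engineering: 1
  Marketing: 2
  Support: 3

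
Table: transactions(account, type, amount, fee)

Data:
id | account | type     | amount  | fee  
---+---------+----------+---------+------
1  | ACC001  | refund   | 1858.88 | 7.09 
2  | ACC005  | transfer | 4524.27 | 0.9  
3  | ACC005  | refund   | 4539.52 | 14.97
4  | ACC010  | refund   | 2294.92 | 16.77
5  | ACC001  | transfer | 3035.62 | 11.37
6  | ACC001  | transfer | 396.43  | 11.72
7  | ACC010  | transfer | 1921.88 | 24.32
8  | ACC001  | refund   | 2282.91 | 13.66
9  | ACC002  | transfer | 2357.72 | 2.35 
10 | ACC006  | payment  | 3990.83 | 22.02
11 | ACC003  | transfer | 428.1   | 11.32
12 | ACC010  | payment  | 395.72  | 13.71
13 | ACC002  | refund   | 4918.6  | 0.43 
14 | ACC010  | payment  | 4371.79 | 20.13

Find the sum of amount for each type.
SELECT type, SUM(amount) as result
FROM transactions
GROUP BY type

Result:
  payment: 8758.34
  refund: 15894.83
  transfer: 12664.02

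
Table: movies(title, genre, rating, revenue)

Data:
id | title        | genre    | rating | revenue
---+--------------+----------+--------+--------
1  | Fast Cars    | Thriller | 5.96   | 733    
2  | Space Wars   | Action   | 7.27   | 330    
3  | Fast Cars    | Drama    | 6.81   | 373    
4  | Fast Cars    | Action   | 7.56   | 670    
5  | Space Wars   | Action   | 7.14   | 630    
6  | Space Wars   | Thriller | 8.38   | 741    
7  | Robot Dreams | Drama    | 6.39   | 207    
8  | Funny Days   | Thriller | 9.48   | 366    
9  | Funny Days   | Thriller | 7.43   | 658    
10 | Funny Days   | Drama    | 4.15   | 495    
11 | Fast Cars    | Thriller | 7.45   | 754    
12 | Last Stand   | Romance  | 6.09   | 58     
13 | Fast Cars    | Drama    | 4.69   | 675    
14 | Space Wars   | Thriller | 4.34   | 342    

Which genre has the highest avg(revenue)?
SELECT genre, AVG(revenue) as val
FROM movies
GROUP BY genre
ORDER BY val DESC
LIMIT 1

Result: Thriller with avg(revenue) = 599.00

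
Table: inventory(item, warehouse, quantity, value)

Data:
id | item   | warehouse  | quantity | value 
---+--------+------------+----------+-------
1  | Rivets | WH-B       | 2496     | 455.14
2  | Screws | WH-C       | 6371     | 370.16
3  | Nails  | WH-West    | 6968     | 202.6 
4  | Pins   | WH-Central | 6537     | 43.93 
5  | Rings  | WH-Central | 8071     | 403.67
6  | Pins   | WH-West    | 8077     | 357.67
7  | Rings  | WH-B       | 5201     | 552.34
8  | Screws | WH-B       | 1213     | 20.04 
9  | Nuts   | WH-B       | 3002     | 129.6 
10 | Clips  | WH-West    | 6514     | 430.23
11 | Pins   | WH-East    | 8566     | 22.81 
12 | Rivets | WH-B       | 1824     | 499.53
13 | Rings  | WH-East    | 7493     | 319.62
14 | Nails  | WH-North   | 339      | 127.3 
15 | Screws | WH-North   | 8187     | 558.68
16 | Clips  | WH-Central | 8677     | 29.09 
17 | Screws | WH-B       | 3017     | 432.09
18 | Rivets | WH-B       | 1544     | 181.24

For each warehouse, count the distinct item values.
SELECT warehouse, COUNT(DISTINCT item)
FROM inventory
GROUP BY warehouse

Result:
  WH-B: 4 distinct
  WH-C: 1 distinct
  WH-Central: 3 distinct
  WH-East: 2 distinct
  WH-North: 2 distinct
  WH-West: 3 distinct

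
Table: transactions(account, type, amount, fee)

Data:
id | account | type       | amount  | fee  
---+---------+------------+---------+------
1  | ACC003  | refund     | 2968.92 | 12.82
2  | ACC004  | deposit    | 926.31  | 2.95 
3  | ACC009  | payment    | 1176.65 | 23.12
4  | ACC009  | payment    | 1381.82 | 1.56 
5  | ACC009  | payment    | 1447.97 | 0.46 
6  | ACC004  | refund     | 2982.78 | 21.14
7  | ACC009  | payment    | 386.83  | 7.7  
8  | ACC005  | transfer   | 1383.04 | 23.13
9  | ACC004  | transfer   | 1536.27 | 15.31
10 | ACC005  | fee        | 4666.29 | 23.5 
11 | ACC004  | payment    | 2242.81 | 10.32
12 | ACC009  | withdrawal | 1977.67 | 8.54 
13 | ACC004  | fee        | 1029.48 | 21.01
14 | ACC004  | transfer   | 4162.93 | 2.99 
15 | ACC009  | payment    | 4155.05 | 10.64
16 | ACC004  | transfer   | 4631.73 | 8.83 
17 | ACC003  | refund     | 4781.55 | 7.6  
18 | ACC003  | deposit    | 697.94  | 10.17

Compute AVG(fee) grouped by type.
SELECT type, AVG(fee) as result
FROM transactions
GROUP BY type

Result:
  deposit: 6.56
  fee: 22.26
  payment: 8.97
  refund: 13.85
  transfer: 12.57
  withdrawal: 8.54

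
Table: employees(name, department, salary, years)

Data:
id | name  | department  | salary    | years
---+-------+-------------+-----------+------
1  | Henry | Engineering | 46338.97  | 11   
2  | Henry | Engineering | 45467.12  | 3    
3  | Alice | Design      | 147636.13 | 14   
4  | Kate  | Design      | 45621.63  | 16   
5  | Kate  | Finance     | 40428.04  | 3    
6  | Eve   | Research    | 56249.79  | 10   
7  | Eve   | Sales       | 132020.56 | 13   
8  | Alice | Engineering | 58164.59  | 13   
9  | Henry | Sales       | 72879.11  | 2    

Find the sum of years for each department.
SELECT department, SUM(years) as result
FROM employees
GROUP BY department

Result:
  Design: 30
  Engineering: 27
  Finance: 3
  Research: 10
  Sales: 15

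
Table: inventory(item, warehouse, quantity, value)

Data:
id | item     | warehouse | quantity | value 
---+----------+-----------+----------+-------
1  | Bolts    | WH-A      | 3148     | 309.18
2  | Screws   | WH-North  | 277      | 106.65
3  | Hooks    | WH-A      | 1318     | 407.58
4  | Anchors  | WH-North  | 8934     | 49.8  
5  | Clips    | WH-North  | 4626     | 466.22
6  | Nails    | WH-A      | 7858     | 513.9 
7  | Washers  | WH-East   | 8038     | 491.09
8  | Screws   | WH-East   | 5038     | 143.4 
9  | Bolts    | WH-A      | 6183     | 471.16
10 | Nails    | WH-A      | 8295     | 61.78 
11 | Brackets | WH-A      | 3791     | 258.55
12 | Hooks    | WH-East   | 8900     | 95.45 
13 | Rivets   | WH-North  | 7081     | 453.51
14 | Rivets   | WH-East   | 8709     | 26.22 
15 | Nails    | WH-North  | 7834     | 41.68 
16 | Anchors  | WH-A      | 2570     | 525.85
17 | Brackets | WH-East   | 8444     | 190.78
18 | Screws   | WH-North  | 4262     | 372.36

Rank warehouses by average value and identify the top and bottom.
SELECT warehouse, AVG(value)
FROM inventory
GROUP BY warehouse
ORDER BY AVG(value)

All groups:
  WH-East: 189.39
  WH-North: 248.37
  WH-A: 364.00

Highest: WH-A (364.00)
Lowest: WH-East (189.39)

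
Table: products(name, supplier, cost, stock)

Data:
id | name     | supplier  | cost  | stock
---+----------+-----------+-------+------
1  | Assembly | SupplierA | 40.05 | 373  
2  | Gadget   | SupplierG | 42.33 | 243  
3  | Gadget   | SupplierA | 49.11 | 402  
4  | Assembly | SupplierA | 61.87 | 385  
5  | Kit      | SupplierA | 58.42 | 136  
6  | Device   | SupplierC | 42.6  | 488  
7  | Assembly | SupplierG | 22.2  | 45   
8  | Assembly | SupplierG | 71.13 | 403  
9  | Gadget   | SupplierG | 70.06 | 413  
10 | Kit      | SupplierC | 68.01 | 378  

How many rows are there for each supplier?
SELECT supplier, COUNT(*) as count
FROM products
GROUP BY supplier

Result:
  SupplierA: 4
  SupplierC: 2
  SupplierG: 4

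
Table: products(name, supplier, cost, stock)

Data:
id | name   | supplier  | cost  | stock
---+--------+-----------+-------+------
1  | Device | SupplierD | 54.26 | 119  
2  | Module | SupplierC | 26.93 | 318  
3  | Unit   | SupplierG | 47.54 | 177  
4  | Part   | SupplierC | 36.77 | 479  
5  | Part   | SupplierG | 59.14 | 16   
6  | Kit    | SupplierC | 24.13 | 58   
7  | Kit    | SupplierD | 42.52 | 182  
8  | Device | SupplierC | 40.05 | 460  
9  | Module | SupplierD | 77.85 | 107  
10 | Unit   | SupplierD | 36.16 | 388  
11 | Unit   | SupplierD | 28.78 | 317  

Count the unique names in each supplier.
SELECT supplier, COUNT(DISTINCT name)
FROM products
GROUP BY supplier

Result:
  SupplierC: 4 distinct
  SupplierD: 4 distinct
  SupplierG: 2 distinct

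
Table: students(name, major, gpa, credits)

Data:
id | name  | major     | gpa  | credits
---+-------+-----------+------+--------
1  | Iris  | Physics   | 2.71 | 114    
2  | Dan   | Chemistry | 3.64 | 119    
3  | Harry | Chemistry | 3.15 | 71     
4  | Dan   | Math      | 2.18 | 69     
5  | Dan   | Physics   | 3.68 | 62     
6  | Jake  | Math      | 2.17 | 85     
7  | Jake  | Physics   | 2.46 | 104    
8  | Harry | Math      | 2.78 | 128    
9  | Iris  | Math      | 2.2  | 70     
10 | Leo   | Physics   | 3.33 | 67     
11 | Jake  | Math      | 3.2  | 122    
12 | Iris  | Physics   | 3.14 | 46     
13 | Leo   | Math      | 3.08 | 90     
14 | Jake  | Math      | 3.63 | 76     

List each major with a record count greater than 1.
SELECT major, COUNT(*) as cnt
FROM students
GROUP BY major
HAVING COUNT(*) > 1

Result:
  Chemistry: 2
  Math: 7
  Physics: 5

Note: HAVING filters groups after aggregation, WHERE filters rows before.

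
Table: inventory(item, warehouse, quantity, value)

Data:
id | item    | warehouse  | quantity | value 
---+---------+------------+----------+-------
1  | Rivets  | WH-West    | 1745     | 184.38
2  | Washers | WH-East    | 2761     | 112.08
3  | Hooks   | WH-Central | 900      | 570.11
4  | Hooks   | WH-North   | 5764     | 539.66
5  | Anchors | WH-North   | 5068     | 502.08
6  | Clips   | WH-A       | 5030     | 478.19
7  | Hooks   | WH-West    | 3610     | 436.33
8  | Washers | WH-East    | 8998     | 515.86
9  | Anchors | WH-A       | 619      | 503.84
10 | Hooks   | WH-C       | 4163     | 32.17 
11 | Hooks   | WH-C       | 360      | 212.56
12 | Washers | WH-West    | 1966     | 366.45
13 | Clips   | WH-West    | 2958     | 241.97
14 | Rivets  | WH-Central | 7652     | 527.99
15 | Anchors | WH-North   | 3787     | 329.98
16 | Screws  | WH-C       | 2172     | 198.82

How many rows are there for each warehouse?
SELECT warehouse, COUNT(*) as count
FROM inventory
GROUP BY warehouse

Result:
  WH-A: 2
  WH-C: 3
  WH-Central: 2
  WH-East: 2
  WH-North: 3
  WH-West: 4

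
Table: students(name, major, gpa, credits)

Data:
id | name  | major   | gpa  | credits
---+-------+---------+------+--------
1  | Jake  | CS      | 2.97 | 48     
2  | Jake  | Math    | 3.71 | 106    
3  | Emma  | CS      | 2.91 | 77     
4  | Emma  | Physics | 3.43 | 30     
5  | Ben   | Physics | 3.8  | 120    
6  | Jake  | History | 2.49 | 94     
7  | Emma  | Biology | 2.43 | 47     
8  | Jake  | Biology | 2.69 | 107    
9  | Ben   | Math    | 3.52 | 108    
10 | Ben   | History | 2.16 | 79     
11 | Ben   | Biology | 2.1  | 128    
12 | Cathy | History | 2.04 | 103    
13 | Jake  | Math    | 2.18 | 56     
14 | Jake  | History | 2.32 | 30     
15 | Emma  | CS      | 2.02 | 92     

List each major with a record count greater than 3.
SELECT major, COUNT(*) as cnt
FROM students
GROUP BY major
HAVING COUNT(*) > 3

Result:
  History: 4

Note: HAVING filters groups after aggregation, WHERE filters rows before.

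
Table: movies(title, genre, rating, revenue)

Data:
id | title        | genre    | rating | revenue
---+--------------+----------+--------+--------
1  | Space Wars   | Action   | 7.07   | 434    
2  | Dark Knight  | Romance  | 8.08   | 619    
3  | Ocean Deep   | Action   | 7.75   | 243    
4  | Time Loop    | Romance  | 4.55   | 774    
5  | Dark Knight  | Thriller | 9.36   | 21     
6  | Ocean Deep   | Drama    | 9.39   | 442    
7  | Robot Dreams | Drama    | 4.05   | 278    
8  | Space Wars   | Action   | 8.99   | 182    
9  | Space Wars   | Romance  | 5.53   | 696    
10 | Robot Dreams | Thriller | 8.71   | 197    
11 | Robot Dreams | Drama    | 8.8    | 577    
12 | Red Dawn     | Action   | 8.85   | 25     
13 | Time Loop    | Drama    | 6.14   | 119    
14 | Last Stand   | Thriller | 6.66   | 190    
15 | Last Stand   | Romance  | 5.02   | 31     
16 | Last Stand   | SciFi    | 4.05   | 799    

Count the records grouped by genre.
SELECT genre, COUNT(*) as count
FROM movies
GROUP BY genre

Result:
  Action: 4
  Drama: 4
  Romance: 4
  SciFi: 1
  Thriller: 3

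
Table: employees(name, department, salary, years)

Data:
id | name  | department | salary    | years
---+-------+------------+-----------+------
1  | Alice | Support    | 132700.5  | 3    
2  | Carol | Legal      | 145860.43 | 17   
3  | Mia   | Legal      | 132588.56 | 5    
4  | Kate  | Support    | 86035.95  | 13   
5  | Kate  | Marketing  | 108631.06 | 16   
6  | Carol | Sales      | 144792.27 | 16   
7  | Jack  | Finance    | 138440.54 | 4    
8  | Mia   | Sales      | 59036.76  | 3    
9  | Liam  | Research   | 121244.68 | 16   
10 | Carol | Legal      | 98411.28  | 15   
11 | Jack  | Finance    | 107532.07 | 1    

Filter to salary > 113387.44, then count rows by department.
SELECT department, COUNT(*)
FROM employees
WHERE salary > 113387.44
GROUP BY department

Note: WHERE filters rows before grouping.

Result:
  Finance: 1
  Legal: 2
  Research: 1
  Sales: 1
  Support: 1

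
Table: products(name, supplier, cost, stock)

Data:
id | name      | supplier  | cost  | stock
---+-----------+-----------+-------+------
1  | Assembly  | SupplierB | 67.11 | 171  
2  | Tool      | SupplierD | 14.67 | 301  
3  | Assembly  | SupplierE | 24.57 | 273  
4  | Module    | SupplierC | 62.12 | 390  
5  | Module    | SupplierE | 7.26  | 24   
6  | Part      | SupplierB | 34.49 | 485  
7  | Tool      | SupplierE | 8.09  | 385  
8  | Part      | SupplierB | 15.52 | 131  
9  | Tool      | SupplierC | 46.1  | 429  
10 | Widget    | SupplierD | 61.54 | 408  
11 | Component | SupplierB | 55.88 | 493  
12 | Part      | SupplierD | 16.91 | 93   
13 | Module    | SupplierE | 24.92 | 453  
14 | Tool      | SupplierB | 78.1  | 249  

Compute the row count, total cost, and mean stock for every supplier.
SELECT supplier,
       COUNT(*) as cnt,
       SUM(cost) as total_cost,
       AVG(stock) as avg_stock
FROM products
GROUP BY supplier

Result:
  SupplierB: 5 records, 251.10 total cost, 305.80 avg stock
  SupplierC: 2 records, 108.22 total cost, 409.50 avg stock
  SupplierD: 3 records, 93.12 total cost, 267.33 avg stock
  SupplierE: 4 records, 64.84 total cost, 283.75 avg stock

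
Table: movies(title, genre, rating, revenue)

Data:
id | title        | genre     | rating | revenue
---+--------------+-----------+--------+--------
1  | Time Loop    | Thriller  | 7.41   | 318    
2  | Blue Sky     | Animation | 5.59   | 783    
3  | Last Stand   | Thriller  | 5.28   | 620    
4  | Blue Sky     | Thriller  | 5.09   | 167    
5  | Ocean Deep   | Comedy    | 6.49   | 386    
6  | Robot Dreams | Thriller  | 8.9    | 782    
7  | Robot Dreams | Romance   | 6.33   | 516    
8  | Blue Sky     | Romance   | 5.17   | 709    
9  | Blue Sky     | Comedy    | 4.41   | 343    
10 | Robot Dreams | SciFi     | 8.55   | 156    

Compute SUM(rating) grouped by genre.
SELECT genre, SUM(rating) as result
FROM movies
GROUP BY genre

Result:
  Animation: 5.59
  Comedy: 10.90
  Romance: 11.50
  SciFi: 8.55
  Thriller: 26.68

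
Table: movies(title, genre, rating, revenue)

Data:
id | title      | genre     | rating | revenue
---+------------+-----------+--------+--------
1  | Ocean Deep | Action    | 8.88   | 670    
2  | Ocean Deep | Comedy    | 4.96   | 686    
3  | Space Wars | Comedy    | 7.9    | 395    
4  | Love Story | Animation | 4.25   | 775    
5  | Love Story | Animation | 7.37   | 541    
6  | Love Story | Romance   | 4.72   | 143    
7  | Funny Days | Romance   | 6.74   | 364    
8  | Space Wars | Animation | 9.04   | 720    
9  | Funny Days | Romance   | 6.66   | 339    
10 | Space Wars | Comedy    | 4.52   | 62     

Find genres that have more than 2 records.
SELECT genre, COUNT(*) as cnt
FROM movies
GROUP BY genre
HAVING COUNT(*) > 2

Result:
  Animation: 3
  Comedy: 3
  Romance: 3

Note: HAVING filters groups after aggregation, WHERE filters rows before.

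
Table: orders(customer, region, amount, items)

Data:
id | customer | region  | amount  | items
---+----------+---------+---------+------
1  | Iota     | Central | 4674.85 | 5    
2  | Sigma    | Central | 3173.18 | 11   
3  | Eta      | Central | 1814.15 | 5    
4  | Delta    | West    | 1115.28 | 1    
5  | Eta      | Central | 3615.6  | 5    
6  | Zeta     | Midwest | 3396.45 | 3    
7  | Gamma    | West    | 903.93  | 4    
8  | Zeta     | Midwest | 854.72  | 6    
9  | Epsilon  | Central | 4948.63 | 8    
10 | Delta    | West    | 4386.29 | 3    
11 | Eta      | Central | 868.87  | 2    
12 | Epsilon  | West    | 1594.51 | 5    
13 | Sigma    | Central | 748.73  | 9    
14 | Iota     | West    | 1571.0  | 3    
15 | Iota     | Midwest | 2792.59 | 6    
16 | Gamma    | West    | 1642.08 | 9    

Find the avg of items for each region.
SELECT region, AVG(items) as result
FROM orders
GROUP BY region

Result:
  Central: 6.43
  Midwest: 5.00
  West: 4.17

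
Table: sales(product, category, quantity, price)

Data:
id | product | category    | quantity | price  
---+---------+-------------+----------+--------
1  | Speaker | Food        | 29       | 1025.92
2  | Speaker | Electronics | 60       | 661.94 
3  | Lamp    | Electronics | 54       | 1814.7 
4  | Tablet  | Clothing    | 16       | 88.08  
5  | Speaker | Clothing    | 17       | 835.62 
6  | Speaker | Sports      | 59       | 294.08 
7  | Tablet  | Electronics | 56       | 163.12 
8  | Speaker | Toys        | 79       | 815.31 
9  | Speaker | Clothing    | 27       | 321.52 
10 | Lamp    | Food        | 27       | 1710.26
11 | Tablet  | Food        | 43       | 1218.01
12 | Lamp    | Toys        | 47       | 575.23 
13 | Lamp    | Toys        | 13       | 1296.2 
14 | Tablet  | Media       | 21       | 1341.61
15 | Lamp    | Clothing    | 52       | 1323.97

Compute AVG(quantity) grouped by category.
SELECT category, AVG(quantity) as result
FROM sales
GROUP BY category

Result:
  Clothing: 28.00
  Electronics: 56.67
  Food: 33.00
  Media: 21.00
  Sports: 59.00
  Toys: 46.33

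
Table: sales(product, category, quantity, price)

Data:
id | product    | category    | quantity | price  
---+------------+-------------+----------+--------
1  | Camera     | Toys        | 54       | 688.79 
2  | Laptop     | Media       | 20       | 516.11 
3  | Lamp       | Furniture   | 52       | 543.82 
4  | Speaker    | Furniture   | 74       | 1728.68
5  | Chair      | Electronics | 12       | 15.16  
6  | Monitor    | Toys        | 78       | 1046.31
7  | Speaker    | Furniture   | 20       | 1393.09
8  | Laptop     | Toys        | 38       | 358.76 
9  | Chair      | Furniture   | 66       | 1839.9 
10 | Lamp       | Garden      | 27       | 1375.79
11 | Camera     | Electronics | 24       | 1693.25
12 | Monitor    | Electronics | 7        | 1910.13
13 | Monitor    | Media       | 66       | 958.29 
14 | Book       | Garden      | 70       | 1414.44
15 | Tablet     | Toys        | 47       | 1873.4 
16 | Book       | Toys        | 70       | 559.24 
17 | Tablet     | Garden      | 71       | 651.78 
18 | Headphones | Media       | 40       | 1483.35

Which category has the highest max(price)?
SELECT category, MAX(price) as val
FROM sales
GROUP BY category
ORDER BY val DESC
LIMIT 1

Result: Electronics with max(price) = 1910.13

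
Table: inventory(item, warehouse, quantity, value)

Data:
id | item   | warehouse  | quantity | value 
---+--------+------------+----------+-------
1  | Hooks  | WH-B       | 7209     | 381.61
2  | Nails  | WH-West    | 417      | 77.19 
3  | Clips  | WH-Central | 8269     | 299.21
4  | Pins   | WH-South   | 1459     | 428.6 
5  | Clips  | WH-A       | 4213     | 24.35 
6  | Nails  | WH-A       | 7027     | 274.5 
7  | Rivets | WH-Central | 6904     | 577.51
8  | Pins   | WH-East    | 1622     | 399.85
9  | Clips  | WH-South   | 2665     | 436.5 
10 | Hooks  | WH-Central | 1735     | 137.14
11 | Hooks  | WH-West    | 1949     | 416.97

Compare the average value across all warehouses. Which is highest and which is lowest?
SELECT warehouse, AVG(value)
FROM inventory
GROUP BY warehouse
ORDER BY AVG(value)

All groups:
  WH-A: 149.43
  WH-West: 247.08
  WH-Central: 337.95
  WH-B: 381.61
  WH-East: 399.85
  WH-South: 432.55

Highest: WH-South (432.55)
Lowest: WH-A (149.43)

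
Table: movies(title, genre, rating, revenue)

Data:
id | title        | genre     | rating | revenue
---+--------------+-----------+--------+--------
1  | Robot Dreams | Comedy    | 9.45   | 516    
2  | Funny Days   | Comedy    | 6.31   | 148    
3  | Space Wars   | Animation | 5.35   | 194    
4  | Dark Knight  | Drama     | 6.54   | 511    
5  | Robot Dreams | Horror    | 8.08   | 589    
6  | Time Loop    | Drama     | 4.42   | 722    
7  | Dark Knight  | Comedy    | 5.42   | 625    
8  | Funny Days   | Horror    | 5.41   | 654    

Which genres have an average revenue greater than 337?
SELECT genre, AVG(revenue)
FROM movies
GROUP BY genre
HAVING AVG(revenue) > 337

Result:
  Comedy: avg=429.67
  Drama: avg=616.50
  Horror: avg=621.50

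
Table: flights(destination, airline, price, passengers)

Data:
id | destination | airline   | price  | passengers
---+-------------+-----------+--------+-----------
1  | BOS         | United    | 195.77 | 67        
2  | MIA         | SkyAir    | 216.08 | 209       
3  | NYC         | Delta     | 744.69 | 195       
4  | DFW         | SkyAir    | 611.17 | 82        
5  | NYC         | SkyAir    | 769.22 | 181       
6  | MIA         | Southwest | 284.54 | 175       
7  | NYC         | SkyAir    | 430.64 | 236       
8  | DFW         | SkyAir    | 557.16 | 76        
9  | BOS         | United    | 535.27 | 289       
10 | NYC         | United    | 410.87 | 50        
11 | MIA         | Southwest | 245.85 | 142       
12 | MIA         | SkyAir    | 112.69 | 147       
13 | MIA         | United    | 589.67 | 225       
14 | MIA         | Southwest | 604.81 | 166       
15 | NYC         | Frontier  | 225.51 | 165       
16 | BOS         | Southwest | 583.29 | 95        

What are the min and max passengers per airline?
SELECT airline, MIN(passengers), MAX(passengers)
FROM flights
GROUP BY airline

Result:
  Delta: min=195, max=195
  Frontier: min=165, max=165
  SkyAir: min=76, max=236
  Southwest: min=95, max=175
  United: min=50, max=289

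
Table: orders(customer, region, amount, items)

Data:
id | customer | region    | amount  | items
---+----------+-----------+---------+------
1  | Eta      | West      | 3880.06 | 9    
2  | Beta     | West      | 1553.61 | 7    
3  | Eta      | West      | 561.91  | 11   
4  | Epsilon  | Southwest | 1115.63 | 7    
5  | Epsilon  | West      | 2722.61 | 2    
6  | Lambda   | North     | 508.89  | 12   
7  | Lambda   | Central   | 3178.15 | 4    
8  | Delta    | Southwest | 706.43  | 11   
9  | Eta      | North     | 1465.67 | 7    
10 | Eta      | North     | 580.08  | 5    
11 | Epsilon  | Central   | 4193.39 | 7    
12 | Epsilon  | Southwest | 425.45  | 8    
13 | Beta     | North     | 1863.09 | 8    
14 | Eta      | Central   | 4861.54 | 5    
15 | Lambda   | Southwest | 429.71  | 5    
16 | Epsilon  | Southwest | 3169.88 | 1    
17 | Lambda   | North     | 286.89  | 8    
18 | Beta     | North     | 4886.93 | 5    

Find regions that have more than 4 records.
SELECT region, COUNT(*) as cnt
FROM orders
GROUP BY region
HAVING COUNT(*) > 4

Result:
  North: 6
  Southwest: 5

Note: HAVING filters groups after aggregation, WHERE filters rows before.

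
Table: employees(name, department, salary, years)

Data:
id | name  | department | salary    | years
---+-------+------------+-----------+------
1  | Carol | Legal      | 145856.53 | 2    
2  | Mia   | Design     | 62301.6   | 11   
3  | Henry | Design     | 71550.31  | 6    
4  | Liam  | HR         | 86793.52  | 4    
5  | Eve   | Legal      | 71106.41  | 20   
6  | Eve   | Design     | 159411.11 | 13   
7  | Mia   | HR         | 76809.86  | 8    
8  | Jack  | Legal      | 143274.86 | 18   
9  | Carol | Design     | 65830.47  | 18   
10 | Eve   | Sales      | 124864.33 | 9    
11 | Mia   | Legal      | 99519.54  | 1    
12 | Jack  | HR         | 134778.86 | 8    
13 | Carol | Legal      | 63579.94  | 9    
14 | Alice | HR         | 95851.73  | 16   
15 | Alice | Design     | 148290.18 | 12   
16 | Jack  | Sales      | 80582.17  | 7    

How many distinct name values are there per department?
SELECT department, COUNT(DISTINCT name)
FROM employees
GROUP BY department

Result:
  Design: 5 distinct
  HR: 4 distinct
  Legal: 4 distinct
  Sales: 2 distinct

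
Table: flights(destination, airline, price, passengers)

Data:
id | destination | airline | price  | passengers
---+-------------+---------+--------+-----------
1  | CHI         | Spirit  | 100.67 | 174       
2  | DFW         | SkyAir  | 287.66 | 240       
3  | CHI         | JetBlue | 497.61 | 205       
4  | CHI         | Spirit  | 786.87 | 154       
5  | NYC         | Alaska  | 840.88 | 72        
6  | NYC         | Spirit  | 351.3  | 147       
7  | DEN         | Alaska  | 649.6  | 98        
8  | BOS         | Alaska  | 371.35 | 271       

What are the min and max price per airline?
SELECT airline, MIN(price), MAX(price)
FROM flights
GROUP BY airline

Result:
  Alaska: min=371.35, max=840.88
  JetBlue: min=497.61, max=497.61
  SkyAir: min=287.66, max=287.66
  Spirit: min=100.67, max=786.87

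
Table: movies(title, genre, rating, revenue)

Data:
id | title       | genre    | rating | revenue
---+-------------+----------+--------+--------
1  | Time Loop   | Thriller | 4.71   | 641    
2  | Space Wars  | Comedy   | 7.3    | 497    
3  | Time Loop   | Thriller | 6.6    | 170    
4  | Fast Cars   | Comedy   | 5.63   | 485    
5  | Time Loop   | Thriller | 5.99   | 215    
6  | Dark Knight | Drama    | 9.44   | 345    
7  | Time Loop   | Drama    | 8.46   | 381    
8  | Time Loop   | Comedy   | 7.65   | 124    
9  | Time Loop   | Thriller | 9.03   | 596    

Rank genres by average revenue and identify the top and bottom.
SELECT genre, AVG(revenue)
FROM movies
GROUP BY genre
ORDER BY AVG(revenue)

All groups:
  Drama: 363.00
  Comedy: 368.67
  Thriller: 405.50

Highest: Thriller (405.50)
Lowest: Drama (363.00)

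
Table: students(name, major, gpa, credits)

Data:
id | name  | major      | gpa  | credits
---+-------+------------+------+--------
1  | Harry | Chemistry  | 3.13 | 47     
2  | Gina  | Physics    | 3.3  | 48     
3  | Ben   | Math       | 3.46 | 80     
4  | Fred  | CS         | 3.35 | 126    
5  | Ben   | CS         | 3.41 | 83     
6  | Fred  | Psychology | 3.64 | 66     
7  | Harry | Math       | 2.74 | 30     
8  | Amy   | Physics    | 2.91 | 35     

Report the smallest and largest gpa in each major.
SELECT major, MIN(gpa), MAX(gpa)
FROM students
GROUP BY major

Result:
  CS: min=3.35, max=3.41
  Chemistry: min=3.13, max=3.13
  Math: min=2.74, max=3.46
  Physics: min=2.91, max=3.30
  Psychology: min=3.64, max=3.64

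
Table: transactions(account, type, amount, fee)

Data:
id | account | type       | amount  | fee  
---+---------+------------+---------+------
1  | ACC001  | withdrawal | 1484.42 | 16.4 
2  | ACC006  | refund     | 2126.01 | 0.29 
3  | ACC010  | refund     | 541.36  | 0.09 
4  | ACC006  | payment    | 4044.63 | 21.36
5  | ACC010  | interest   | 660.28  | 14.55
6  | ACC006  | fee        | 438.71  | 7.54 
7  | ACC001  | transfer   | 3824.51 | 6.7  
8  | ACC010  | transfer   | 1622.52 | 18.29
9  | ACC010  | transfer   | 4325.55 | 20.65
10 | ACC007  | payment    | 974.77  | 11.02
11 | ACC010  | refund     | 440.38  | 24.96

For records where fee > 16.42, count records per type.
SELECT type, COUNT(*)
FROM transactions
WHERE fee > 16.42
GROUP BY type

Note: WHERE filters rows before grouping.

Result:
  payment: 1
  refund: 1
  transfer: 2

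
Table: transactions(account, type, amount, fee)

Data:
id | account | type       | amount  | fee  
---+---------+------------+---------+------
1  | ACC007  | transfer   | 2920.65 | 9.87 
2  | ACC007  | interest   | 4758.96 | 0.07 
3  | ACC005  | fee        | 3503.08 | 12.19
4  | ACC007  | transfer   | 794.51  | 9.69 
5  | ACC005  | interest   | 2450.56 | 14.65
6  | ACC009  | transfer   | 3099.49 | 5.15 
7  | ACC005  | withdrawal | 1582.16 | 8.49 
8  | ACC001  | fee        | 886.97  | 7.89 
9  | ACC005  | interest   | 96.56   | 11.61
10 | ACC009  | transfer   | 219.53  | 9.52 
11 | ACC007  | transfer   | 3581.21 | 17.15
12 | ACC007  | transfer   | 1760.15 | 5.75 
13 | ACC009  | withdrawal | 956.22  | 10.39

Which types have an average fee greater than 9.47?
SELECT type, AVG(fee)
FROM transactions
GROUP BY type
HAVING AVG(fee) > 9.47

Result:
  fee: avg=10.04
  transfer: avg=9.52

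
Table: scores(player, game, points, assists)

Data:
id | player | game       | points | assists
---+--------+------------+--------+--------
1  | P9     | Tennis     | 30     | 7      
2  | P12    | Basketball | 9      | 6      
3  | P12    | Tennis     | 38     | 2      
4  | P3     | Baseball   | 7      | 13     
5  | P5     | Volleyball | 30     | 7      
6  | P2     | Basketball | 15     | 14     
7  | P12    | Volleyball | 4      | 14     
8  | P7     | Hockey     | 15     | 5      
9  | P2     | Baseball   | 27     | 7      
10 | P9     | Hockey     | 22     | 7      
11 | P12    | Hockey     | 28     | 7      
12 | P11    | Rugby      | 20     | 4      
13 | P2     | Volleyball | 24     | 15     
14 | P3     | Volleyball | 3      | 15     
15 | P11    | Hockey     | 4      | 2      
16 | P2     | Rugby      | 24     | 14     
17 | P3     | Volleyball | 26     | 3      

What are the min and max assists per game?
SELECT game, MIN(assists), MAX(assists)
FROM scores
GROUP BY game

Result:
  Baseball: min=7, max=13
  Basketball: min=6, max=14
  Hockey: min=2, max=7
  Rugby: min=4, max=14
  Tennis: min=2, max=7
  Volleyball: min=3, max=15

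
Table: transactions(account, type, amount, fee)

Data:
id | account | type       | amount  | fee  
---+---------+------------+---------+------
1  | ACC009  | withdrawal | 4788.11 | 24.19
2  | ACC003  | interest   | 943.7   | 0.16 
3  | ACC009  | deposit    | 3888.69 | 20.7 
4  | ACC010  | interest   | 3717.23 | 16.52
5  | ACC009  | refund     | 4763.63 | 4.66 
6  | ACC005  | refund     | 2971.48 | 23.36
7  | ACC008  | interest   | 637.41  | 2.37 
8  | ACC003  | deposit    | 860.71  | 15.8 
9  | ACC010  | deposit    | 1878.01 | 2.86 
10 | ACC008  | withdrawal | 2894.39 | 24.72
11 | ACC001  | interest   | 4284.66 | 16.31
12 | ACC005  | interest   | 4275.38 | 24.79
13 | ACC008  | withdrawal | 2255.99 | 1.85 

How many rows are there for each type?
SELECT type, COUNT(*) as count
FROM transactions
GROUP BY type

Result:
  deposit: 3
  interest: 5
  refund: 2
  withdrawal: 3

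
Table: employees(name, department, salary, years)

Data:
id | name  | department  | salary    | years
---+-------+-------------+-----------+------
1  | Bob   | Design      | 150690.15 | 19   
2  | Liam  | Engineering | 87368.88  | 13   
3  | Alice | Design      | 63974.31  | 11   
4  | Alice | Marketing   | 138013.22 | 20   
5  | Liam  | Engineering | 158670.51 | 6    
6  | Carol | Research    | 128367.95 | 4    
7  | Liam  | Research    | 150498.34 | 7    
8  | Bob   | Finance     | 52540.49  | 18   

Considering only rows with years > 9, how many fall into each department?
SELECT department, COUNT(*)
FROM employees
WHERE years > 9
GROUP BY department

Note: WHERE filters rows before grouping.

Result:
  Design: 2
  Engineering: 1
  Finance: 1
  Marketing: 1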